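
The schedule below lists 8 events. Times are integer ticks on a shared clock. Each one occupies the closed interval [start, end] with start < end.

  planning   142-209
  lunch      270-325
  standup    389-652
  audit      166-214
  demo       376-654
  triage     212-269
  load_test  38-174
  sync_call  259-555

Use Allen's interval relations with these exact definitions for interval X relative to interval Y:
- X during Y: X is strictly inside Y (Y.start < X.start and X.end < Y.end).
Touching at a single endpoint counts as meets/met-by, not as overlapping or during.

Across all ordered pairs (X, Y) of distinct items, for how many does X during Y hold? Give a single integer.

Checking all 56 ordered pairs for relation 'during'; matching pairs in alphabetical order:
(lunch, sync_call): lunch during sync_call ✓
(standup, demo): standup during demo ✓
Count: 2.

2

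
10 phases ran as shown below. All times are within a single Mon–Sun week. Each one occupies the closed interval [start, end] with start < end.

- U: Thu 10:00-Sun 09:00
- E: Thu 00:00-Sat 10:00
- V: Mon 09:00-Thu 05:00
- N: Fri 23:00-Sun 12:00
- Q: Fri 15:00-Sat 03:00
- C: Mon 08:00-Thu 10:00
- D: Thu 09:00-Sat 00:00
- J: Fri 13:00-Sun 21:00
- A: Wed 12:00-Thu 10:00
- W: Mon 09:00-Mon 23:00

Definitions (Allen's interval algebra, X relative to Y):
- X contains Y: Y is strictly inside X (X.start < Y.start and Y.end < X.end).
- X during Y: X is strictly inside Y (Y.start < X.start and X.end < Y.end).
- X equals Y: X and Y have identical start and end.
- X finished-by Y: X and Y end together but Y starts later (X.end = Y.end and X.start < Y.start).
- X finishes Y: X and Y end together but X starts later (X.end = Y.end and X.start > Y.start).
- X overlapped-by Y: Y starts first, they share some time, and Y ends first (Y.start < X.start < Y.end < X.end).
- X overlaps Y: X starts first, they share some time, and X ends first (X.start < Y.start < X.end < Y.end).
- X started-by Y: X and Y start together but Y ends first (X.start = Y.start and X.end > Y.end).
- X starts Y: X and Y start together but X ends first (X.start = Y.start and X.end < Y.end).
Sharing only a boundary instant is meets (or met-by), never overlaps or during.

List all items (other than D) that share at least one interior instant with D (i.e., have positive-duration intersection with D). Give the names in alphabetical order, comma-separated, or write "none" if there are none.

Target D = [Thu 09:00, Sat 00:00].
A [Wed 12:00, Thu 10:00] → overlaps → yes.
C [Mon 08:00, Thu 10:00] → overlaps → yes.
E [Thu 00:00, Sat 10:00] → contains → yes.
J [Fri 13:00, Sun 21:00] → overlapped-by → yes.
N [Fri 23:00, Sun 12:00] → overlapped-by → yes.
Q [Fri 15:00, Sat 03:00] → overlapped-by → yes.
U [Thu 10:00, Sun 09:00] → overlapped-by → yes.
V [Mon 09:00, Thu 05:00] → before → no.
W [Mon 09:00, Mon 23:00] → before → no.
Result: A, C, E, J, N, Q, U.

A, C, E, J, N, Q, U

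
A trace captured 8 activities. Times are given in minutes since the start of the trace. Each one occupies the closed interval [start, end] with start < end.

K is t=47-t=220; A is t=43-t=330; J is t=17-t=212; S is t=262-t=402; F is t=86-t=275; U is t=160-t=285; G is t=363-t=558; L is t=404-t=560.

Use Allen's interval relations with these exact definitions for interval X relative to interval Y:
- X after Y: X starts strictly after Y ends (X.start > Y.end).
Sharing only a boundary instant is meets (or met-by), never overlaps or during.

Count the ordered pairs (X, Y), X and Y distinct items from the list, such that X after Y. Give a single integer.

13

Checking all 56 ordered pairs for relation 'after'; matching pairs in alphabetical order:
(G, A): G after A ✓
(G, F): G after F ✓
(G, J): G after J ✓
(G, K): G after K ✓
(G, U): G after U ✓
(L, A): L after A ✓
(L, F): L after F ✓
(L, J): L after J ✓
(L, K): L after K ✓
(L, S): L after S ✓
(L, U): L after U ✓
(S, J): S after J ✓
(S, K): S after K ✓
Count: 13.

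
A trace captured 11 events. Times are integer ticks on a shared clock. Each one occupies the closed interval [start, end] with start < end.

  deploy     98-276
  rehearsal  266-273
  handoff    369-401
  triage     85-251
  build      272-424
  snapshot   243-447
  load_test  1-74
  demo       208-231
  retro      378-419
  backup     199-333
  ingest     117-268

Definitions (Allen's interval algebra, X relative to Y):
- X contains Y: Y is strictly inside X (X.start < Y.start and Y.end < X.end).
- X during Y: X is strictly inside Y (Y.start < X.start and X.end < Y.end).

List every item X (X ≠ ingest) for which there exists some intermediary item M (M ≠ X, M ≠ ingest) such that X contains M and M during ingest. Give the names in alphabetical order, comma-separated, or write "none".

Target ingest = [117, 268].
Intermediaries M with M during ingest: demo.
Via demo — items with X contains demo: backup, deploy, triage.
Union: backup, deploy, triage.

backup, deploy, triage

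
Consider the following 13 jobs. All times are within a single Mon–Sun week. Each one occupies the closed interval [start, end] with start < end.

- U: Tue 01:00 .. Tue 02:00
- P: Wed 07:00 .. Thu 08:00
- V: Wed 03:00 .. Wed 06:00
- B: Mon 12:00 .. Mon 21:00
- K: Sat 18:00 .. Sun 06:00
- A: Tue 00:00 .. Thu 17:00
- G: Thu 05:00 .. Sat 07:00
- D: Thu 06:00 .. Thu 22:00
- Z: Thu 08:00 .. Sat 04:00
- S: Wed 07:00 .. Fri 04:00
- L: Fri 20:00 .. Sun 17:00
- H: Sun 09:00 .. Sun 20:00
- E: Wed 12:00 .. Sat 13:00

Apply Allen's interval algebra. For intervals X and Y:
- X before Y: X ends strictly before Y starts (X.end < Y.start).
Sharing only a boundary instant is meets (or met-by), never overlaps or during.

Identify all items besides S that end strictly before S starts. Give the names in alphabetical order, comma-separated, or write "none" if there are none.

Target S = [Wed 07:00, Fri 04:00].
A [Tue 00:00, Thu 17:00] → overlaps → no.
B [Mon 12:00, Mon 21:00] → before → yes.
D [Thu 06:00, Thu 22:00] → during → no.
E [Wed 12:00, Sat 13:00] → overlapped-by → no.
G [Thu 05:00, Sat 07:00] → overlapped-by → no.
H [Sun 09:00, Sun 20:00] → after → no.
K [Sat 18:00, Sun 06:00] → after → no.
L [Fri 20:00, Sun 17:00] → after → no.
P [Wed 07:00, Thu 08:00] → starts → no.
U [Tue 01:00, Tue 02:00] → before → yes.
V [Wed 03:00, Wed 06:00] → before → yes.
Z [Thu 08:00, Sat 04:00] → overlapped-by → no.
Result: B, U, V.

B, U, V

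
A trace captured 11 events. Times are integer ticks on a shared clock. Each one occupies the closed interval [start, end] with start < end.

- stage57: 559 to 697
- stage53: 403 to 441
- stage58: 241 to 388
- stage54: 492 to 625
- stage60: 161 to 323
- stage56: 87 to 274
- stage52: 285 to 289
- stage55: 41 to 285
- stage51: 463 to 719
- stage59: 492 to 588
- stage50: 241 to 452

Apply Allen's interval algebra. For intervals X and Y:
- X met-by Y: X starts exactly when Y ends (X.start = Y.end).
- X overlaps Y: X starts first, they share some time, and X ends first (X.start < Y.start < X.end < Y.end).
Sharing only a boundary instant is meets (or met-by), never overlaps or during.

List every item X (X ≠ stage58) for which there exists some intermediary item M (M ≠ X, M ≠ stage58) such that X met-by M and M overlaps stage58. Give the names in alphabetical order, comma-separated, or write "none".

Target stage58 = [241, 388].
Intermediaries M with M overlaps stage58: stage55, stage56, stage60.
Via stage55 — items with X met-by stage55: stage52.
Via stage56 — items with X met-by stage56: none.
Via stage60 — items with X met-by stage60: none.
Union: stage52.

stage52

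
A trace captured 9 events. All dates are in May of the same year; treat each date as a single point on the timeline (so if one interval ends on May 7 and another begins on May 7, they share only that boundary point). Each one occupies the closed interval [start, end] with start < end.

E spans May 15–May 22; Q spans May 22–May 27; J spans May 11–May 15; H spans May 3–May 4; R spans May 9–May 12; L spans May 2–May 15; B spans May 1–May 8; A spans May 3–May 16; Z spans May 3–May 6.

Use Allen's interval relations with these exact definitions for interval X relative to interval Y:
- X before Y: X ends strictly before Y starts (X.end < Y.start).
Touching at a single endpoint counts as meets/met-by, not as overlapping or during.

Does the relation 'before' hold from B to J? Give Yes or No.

B = [May 1, May 8], J = [May 11, May 15].
Actual relation of B to J: before.
Asked whether 'before' holds → Yes.

Yes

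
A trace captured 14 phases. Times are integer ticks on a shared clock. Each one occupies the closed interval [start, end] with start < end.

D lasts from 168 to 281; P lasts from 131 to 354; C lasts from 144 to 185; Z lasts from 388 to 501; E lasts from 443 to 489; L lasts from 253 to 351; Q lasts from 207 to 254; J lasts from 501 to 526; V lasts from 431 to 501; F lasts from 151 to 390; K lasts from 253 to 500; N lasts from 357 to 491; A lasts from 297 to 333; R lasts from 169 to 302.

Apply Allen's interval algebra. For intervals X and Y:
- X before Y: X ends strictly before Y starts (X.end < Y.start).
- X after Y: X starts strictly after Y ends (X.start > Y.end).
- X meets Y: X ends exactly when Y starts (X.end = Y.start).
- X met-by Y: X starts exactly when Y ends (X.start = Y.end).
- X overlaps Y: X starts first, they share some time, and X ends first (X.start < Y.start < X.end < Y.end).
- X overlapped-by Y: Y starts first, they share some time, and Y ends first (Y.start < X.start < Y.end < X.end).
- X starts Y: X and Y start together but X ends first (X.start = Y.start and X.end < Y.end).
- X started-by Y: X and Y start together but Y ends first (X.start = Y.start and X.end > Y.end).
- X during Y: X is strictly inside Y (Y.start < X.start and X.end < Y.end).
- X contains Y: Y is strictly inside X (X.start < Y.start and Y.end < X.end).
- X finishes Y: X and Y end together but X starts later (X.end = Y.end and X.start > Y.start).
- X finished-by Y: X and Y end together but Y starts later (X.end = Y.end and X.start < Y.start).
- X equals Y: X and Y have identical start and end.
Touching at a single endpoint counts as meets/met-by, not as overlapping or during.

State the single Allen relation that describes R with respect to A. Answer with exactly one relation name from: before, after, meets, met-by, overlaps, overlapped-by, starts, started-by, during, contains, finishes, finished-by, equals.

R = [169, 302]; A = [297, 333].
Compare endpoints: R.start < A.start, R.start < A.end, R.end > A.start, R.end < A.end.
That pattern is 'overlaps'.

overlaps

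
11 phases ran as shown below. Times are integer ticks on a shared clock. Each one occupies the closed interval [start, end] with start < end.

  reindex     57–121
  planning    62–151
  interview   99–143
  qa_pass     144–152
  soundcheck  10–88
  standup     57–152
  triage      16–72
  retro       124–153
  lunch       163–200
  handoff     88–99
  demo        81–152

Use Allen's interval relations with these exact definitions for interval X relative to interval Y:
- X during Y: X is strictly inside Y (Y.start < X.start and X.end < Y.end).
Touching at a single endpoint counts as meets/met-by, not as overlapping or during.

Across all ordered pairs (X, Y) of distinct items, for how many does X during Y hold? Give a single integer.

Checking all 110 ordered pairs for relation 'during'; matching pairs in alphabetical order:
(handoff, demo): handoff during demo ✓
(handoff, planning): handoff during planning ✓
(handoff, reindex): handoff during reindex ✓
(handoff, standup): handoff during standup ✓
(interview, demo): interview during demo ✓
(interview, planning): interview during planning ✓
(interview, standup): interview during standup ✓
(planning, standup): planning during standup ✓
(qa_pass, retro): qa_pass during retro ✓
(triage, soundcheck): triage during soundcheck ✓
Count: 10.

10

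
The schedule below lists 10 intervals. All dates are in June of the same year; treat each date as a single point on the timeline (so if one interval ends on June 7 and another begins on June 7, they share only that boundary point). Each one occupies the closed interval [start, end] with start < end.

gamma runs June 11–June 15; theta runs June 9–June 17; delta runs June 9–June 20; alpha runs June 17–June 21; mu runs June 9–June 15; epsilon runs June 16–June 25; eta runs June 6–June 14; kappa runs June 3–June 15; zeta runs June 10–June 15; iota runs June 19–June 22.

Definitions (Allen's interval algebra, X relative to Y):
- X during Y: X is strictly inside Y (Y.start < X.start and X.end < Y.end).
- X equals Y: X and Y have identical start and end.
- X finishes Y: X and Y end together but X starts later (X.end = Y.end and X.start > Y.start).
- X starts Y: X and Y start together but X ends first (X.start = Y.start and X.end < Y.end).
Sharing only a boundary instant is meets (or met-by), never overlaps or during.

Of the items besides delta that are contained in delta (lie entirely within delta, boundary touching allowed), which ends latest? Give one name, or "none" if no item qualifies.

theta

Target delta = [June 9, June 20].
alpha [June 17, June 21] → overlapped-by → excluded.
epsilon [June 16, June 25] → overlapped-by → excluded.
eta [June 6, June 14] → overlaps → excluded.
gamma [June 11, June 15] → during → candidate.
iota [June 19, June 22] → overlapped-by → excluded.
kappa [June 3, June 15] → overlaps → excluded.
mu [June 9, June 15] → starts → candidate.
theta [June 9, June 17] → starts → candidate.
zeta [June 10, June 15] → during → candidate.
Among candidates, latest end is June 17 → theta.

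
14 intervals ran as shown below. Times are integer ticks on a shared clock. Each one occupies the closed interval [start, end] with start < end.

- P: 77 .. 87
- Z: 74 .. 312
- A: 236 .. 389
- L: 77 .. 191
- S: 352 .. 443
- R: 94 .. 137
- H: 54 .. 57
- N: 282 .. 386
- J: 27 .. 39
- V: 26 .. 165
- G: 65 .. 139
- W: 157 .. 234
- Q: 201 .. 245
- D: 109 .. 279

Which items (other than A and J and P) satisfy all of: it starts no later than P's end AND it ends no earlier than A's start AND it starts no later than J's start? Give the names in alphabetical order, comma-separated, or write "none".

Conditions: its start is no later than P's end (X.start <= 87) AND its end is no earlier than A's start (X.end >= 236) AND its start is no later than J's start (X.start <= 27).
D: start 109 <= 87? ✗; end 279 >= 236? ✓; start 109 <= 27? ✗ → no.
G: start 65 <= 87? ✓; end 139 >= 236? ✗; start 65 <= 27? ✗ → no.
H: start 54 <= 87? ✓; end 57 >= 236? ✗; start 54 <= 27? ✗ → no.
L: start 77 <= 87? ✓; end 191 >= 236? ✗; start 77 <= 27? ✗ → no.
N: start 282 <= 87? ✗; end 386 >= 236? ✓; start 282 <= 27? ✗ → no.
Q: start 201 <= 87? ✗; end 245 >= 236? ✓; start 201 <= 27? ✗ → no.
R: start 94 <= 87? ✗; end 137 >= 236? ✗; start 94 <= 27? ✗ → no.
S: start 352 <= 87? ✗; end 443 >= 236? ✓; start 352 <= 27? ✗ → no.
V: start 26 <= 87? ✓; end 165 >= 236? ✗; start 26 <= 27? ✓ → no.
W: start 157 <= 87? ✗; end 234 >= 236? ✗; start 157 <= 27? ✗ → no.
Z: start 74 <= 87? ✓; end 312 >= 236? ✓; start 74 <= 27? ✗ → no.
Result: none.

none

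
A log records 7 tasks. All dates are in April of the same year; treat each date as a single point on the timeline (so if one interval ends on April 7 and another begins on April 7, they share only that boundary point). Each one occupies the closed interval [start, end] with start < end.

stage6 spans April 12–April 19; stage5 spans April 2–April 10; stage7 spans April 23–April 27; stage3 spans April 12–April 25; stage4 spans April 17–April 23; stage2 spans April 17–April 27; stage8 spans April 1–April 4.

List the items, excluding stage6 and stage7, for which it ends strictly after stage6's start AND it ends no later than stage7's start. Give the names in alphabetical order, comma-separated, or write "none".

stage4

Conditions: its end is strictly after stage6's start (X.end > April 12) AND its end is no later than stage7's start (X.end <= April 23).
stage2: end April 27 > April 12? ✓; end April 27 <= April 23? ✗ → no.
stage3: end April 25 > April 12? ✓; end April 25 <= April 23? ✗ → no.
stage4: end April 23 > April 12? ✓; end April 23 <= April 23? ✓ → yes.
stage5: end April 10 > April 12? ✗; end April 10 <= April 23? ✓ → no.
stage8: end April 4 > April 12? ✗; end April 4 <= April 23? ✓ → no.
Result: stage4.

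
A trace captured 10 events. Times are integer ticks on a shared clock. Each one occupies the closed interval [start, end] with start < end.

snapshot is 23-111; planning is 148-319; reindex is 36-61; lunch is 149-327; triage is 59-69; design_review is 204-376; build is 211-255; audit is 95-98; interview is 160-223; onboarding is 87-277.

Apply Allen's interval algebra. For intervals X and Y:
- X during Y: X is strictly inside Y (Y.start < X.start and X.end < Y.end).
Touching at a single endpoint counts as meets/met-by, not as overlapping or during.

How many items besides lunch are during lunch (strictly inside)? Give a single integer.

2

Target lunch = [149, 327].
audit [95, 98] → before → no.
build [211, 255] → during → counts.
design_review [204, 376] → overlapped-by → no.
interview [160, 223] → during → counts.
onboarding [87, 277] → overlaps → no.
planning [148, 319] → overlaps → no.
reindex [36, 61] → before → no.
snapshot [23, 111] → before → no.
triage [59, 69] → before → no.
Total: 2.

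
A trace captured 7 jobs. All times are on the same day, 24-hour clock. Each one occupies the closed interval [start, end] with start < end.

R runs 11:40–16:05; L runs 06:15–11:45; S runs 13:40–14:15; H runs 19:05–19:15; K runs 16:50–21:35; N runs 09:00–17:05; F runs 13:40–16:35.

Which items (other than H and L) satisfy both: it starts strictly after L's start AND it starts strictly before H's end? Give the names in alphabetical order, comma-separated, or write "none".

Conditions: its start is strictly after L's start (X.start > 06:15) AND its start is strictly before H's end (X.start < 19:15).
F: start 13:40 > 06:15? ✓; start 13:40 < 19:15? ✓ → yes.
K: start 16:50 > 06:15? ✓; start 16:50 < 19:15? ✓ → yes.
N: start 09:00 > 06:15? ✓; start 09:00 < 19:15? ✓ → yes.
R: start 11:40 > 06:15? ✓; start 11:40 < 19:15? ✓ → yes.
S: start 13:40 > 06:15? ✓; start 13:40 < 19:15? ✓ → yes.
Result: F, K, N, R, S.

F, K, N, R, S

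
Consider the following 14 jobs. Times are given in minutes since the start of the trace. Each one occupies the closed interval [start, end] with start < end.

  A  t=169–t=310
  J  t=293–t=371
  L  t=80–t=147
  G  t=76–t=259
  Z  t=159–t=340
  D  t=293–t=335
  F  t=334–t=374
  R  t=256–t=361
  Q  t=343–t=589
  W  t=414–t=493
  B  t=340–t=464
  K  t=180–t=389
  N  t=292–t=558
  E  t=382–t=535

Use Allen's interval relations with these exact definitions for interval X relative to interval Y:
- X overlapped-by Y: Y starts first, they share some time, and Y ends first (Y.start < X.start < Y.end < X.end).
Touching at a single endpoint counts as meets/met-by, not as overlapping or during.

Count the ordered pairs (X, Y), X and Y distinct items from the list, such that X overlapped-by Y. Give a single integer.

33

Checking all 182 ordered pairs for relation 'overlapped-by'; matching pairs in alphabetical order:
(A, G): A overlapped-by G ✓
(B, F): B overlapped-by F ✓
(B, J): B overlapped-by J ✓
(B, K): B overlapped-by K ✓
(B, R): B overlapped-by R ✓
(D, A): D overlapped-by A ✓
(E, B): E overlapped-by B ✓
(E, K): E overlapped-by K ✓
(F, D): F overlapped-by D ✓
(F, J): F overlapped-by J ✓
(F, R): F overlapped-by R ✓
(F, Z): F overlapped-by Z ✓
(J, A): J overlapped-by A ✓
(J, R): J overlapped-by R ✓
(J, Z): J overlapped-by Z ✓
(K, A): K overlapped-by A ✓
(K, G): K overlapped-by G ✓
(K, Z): K overlapped-by Z ✓
(N, A): N overlapped-by A ✓
(N, K): N overlapped-by K ✓
(N, R): N overlapped-by R ✓
(N, Z): N overlapped-by Z ✓
(Q, B): Q overlapped-by B ✓
(Q, F): Q overlapped-by F ✓
... plus 9 further pairs not listed.
Count: 33.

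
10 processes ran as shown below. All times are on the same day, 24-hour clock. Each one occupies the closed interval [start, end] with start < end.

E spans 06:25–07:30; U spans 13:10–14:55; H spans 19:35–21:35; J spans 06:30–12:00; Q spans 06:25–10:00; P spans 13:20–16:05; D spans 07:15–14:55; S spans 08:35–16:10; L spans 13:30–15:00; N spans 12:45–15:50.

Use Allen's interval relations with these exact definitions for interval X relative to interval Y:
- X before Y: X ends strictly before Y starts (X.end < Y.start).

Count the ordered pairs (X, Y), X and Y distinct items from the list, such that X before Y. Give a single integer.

Checking all 90 ordered pairs for relation 'before'; matching pairs in alphabetical order:
(D, H): D before H ✓
(E, H): E before H ✓
(E, L): E before L ✓
(E, N): E before N ✓
(E, P): E before P ✓
(E, S): E before S ✓
(E, U): E before U ✓
(J, H): J before H ✓
(J, L): J before L ✓
(J, N): J before N ✓
(J, P): J before P ✓
(J, U): J before U ✓
(L, H): L before H ✓
(N, H): N before H ✓
(P, H): P before H ✓
(Q, H): Q before H ✓
(Q, L): Q before L ✓
(Q, N): Q before N ✓
(Q, P): Q before P ✓
(Q, U): Q before U ✓
(S, H): S before H ✓
(U, H): U before H ✓
Count: 22.

22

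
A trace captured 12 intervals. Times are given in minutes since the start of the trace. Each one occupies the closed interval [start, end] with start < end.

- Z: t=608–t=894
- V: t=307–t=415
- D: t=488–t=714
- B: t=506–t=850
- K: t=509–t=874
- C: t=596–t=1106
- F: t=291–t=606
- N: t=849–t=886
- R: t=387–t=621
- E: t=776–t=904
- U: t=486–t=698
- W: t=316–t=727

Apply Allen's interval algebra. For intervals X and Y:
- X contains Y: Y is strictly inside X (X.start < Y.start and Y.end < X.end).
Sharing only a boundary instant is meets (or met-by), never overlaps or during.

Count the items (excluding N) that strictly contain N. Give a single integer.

3

Target N = [t=849, t=886].
B [t=506, t=850] → overlaps → no.
C [t=596, t=1106] → contains → counts.
D [t=488, t=714] → before → no.
E [t=776, t=904] → contains → counts.
F [t=291, t=606] → before → no.
K [t=509, t=874] → overlaps → no.
R [t=387, t=621] → before → no.
U [t=486, t=698] → before → no.
V [t=307, t=415] → before → no.
W [t=316, t=727] → before → no.
Z [t=608, t=894] → contains → counts.
Total: 3.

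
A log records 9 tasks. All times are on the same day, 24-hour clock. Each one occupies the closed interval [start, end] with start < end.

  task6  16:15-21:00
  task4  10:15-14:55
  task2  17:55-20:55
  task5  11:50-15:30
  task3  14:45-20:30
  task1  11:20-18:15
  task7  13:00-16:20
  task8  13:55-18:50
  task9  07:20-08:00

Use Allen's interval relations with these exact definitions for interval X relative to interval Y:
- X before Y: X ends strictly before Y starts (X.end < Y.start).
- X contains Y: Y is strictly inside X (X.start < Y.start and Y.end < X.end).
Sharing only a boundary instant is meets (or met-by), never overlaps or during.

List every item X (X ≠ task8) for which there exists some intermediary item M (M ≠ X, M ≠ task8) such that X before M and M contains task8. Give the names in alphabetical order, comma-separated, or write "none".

Target task8 = [13:55, 18:50].
Intermediaries M with M contains task8: none.
Union: none.

none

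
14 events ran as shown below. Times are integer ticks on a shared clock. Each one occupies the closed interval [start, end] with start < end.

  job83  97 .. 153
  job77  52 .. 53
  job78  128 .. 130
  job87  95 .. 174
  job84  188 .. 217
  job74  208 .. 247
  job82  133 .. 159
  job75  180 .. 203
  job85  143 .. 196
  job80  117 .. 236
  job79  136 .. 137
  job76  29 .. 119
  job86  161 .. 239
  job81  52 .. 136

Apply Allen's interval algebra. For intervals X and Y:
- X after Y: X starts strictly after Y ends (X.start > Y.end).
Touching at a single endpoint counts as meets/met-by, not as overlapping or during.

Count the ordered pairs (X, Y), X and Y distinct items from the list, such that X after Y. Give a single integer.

Checking all 182 ordered pairs for relation 'after'; matching pairs in alphabetical order:
(job74, job75): job74 after job75 ✓
(job74, job76): job74 after job76 ✓
(job74, job77): job74 after job77 ✓
(job74, job78): job74 after job78 ✓
(job74, job79): job74 after job79 ✓
(job74, job81): job74 after job81 ✓
(job74, job82): job74 after job82 ✓
(job74, job83): job74 after job83 ✓
(job74, job85): job74 after job85 ✓
(job74, job87): job74 after job87 ✓
(job75, job76): job75 after job76 ✓
(job75, job77): job75 after job77 ✓
(job75, job78): job75 after job78 ✓
(job75, job79): job75 after job79 ✓
(job75, job81): job75 after job81 ✓
(job75, job82): job75 after job82 ✓
(job75, job83): job75 after job83 ✓
(job75, job87): job75 after job87 ✓
(job78, job76): job78 after job76 ✓
(job78, job77): job78 after job77 ✓
(job79, job76): job79 after job76 ✓
(job79, job77): job79 after job77 ✓
(job79, job78): job79 after job78 ✓
(job80, job77): job80 after job77 ✓
... plus 25 further pairs not listed.
Count: 49.

49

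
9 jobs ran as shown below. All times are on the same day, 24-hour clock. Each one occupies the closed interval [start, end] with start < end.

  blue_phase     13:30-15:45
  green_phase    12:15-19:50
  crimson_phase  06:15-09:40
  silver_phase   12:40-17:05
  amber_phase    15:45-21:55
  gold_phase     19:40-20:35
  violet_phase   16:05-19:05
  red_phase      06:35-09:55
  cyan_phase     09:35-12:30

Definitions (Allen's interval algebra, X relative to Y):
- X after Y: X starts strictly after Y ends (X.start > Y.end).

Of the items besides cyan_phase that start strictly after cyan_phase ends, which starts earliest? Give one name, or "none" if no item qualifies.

silver_phase

Target cyan_phase = [09:35, 12:30].
amber_phase [15:45, 21:55] → after → candidate.
blue_phase [13:30, 15:45] → after → candidate.
crimson_phase [06:15, 09:40] → overlaps → excluded.
gold_phase [19:40, 20:35] → after → candidate.
green_phase [12:15, 19:50] → overlapped-by → excluded.
red_phase [06:35, 09:55] → overlaps → excluded.
silver_phase [12:40, 17:05] → after → candidate.
violet_phase [16:05, 19:05] → after → candidate.
Among candidates, earliest start is 12:40 → silver_phase.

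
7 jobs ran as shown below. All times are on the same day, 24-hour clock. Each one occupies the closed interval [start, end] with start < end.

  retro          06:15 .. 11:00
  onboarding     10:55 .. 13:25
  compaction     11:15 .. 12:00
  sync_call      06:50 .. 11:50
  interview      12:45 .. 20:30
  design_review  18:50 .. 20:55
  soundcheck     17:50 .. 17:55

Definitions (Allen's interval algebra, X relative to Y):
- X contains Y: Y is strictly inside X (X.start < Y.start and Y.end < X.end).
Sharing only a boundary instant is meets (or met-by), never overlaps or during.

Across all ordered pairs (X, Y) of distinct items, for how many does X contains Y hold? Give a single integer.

Checking all 42 ordered pairs for relation 'contains'; matching pairs in alphabetical order:
(interview, soundcheck): interview contains soundcheck ✓
(onboarding, compaction): onboarding contains compaction ✓
Count: 2.

2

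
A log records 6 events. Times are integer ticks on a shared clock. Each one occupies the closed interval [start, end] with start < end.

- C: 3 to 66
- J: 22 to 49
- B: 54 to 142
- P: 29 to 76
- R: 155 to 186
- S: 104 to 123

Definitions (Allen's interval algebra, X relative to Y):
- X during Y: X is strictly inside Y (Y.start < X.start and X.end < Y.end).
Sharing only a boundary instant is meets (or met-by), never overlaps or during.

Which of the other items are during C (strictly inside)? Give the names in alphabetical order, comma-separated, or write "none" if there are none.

J

Target C = [3, 66].
B [54, 142] → overlapped-by → no.
J [22, 49] → during → yes.
P [29, 76] → overlapped-by → no.
R [155, 186] → after → no.
S [104, 123] → after → no.
Result: J.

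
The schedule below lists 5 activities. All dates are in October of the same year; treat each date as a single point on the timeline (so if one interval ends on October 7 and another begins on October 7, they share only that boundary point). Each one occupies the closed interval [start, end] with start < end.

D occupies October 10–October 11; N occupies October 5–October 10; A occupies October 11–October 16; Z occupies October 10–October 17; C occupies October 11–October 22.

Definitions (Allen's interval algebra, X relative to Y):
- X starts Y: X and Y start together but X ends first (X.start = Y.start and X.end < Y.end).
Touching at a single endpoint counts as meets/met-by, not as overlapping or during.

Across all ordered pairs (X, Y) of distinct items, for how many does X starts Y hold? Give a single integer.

2

Checking all 20 ordered pairs for relation 'starts'; matching pairs in alphabetical order:
(A, C): A starts C ✓
(D, Z): D starts Z ✓
Count: 2.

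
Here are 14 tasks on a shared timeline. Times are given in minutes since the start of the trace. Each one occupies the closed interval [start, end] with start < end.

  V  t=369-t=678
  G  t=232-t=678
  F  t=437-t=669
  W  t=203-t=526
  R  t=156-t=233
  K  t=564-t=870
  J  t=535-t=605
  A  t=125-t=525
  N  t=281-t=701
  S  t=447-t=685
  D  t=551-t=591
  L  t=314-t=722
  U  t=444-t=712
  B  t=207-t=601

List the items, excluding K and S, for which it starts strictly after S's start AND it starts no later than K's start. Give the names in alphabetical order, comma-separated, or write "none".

Conditions: its start is strictly after S's start (X.start > t=447) AND its start is no later than K's start (X.start <= t=564).
A: start t=125 > t=447? ✗; start t=125 <= t=564? ✓ → no.
B: start t=207 > t=447? ✗; start t=207 <= t=564? ✓ → no.
D: start t=551 > t=447? ✓; start t=551 <= t=564? ✓ → yes.
F: start t=437 > t=447? ✗; start t=437 <= t=564? ✓ → no.
G: start t=232 > t=447? ✗; start t=232 <= t=564? ✓ → no.
J: start t=535 > t=447? ✓; start t=535 <= t=564? ✓ → yes.
L: start t=314 > t=447? ✗; start t=314 <= t=564? ✓ → no.
N: start t=281 > t=447? ✗; start t=281 <= t=564? ✓ → no.
R: start t=156 > t=447? ✗; start t=156 <= t=564? ✓ → no.
U: start t=444 > t=447? ✗; start t=444 <= t=564? ✓ → no.
V: start t=369 > t=447? ✗; start t=369 <= t=564? ✓ → no.
W: start t=203 > t=447? ✗; start t=203 <= t=564? ✓ → no.
Result: D, J.

D, J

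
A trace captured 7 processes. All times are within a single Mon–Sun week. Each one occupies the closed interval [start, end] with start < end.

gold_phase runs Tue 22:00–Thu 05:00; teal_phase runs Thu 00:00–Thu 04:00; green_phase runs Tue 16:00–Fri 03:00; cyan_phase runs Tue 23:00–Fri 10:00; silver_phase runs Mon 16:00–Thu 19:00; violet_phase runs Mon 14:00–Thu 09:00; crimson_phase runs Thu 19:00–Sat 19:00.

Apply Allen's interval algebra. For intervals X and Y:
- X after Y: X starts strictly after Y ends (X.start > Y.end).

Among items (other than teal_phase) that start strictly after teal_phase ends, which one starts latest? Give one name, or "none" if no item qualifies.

crimson_phase

Target teal_phase = [Thu 00:00, Thu 04:00].
crimson_phase [Thu 19:00, Sat 19:00] → after → candidate.
cyan_phase [Tue 23:00, Fri 10:00] → contains → excluded.
gold_phase [Tue 22:00, Thu 05:00] → contains → excluded.
green_phase [Tue 16:00, Fri 03:00] → contains → excluded.
silver_phase [Mon 16:00, Thu 19:00] → contains → excluded.
violet_phase [Mon 14:00, Thu 09:00] → contains → excluded.
Among candidates, latest start is Thu 19:00 → crimson_phase.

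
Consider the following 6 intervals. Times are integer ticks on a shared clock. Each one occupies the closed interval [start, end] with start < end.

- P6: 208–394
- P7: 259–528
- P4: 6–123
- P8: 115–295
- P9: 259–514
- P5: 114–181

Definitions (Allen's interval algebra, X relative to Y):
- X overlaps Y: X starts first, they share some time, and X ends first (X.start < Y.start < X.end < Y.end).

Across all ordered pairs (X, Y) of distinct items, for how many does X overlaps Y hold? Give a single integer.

Checking all 30 ordered pairs for relation 'overlaps'; matching pairs in alphabetical order:
(P4, P5): P4 overlaps P5 ✓
(P4, P8): P4 overlaps P8 ✓
(P5, P8): P5 overlaps P8 ✓
(P6, P7): P6 overlaps P7 ✓
(P6, P9): P6 overlaps P9 ✓
(P8, P6): P8 overlaps P6 ✓
(P8, P7): P8 overlaps P7 ✓
(P8, P9): P8 overlaps P9 ✓
Count: 8.

8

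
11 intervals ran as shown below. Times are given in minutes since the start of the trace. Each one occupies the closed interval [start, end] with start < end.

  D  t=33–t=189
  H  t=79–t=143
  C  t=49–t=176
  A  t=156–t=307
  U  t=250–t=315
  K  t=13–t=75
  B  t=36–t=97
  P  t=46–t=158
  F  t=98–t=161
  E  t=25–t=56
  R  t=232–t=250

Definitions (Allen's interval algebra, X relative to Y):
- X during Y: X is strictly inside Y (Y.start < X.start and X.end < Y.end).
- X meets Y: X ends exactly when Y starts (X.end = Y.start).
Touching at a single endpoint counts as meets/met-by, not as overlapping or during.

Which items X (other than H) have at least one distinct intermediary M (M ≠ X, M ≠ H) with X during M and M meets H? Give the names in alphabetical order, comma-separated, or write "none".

Target H = [t=79, t=143].
Intermediaries M with M meets H: none.
Union: none.

none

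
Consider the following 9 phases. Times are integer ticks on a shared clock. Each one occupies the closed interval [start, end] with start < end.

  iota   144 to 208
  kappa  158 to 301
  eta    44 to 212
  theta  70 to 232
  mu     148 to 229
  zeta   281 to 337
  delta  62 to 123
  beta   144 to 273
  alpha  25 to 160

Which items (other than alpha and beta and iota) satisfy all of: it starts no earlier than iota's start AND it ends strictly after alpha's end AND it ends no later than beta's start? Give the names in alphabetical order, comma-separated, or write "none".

Conditions: its start is no earlier than iota's start (X.start >= 144) AND its end is strictly after alpha's end (X.end > 160) AND its end is no later than beta's start (X.end <= 144).
delta: start 62 >= 144? ✗; end 123 > 160? ✗; end 123 <= 144? ✓ → no.
eta: start 44 >= 144? ✗; end 212 > 160? ✓; end 212 <= 144? ✗ → no.
kappa: start 158 >= 144? ✓; end 301 > 160? ✓; end 301 <= 144? ✗ → no.
mu: start 148 >= 144? ✓; end 229 > 160? ✓; end 229 <= 144? ✗ → no.
theta: start 70 >= 144? ✗; end 232 > 160? ✓; end 232 <= 144? ✗ → no.
zeta: start 281 >= 144? ✓; end 337 > 160? ✓; end 337 <= 144? ✗ → no.
Result: none.

none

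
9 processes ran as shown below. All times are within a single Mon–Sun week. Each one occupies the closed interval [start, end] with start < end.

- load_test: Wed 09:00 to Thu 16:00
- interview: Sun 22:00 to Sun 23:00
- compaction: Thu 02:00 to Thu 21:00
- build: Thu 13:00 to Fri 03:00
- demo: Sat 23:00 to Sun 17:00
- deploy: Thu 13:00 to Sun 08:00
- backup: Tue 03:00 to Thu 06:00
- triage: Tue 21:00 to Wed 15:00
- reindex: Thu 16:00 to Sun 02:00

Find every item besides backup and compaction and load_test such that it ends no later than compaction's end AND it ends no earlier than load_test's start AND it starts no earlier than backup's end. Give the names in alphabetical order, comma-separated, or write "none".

Conditions: its end is no later than compaction's end (X.end <= Thu 21:00) AND its end is no earlier than load_test's start (X.end >= Wed 09:00) AND its start is no earlier than backup's end (X.start >= Thu 06:00).
build: end Fri 03:00 <= Thu 21:00? ✗; end Fri 03:00 >= Wed 09:00? ✓; start Thu 13:00 >= Thu 06:00? ✓ → no.
demo: end Sun 17:00 <= Thu 21:00? ✗; end Sun 17:00 >= Wed 09:00? ✓; start Sat 23:00 >= Thu 06:00? ✓ → no.
deploy: end Sun 08:00 <= Thu 21:00? ✗; end Sun 08:00 >= Wed 09:00? ✓; start Thu 13:00 >= Thu 06:00? ✓ → no.
interview: end Sun 23:00 <= Thu 21:00? ✗; end Sun 23:00 >= Wed 09:00? ✓; start Sun 22:00 >= Thu 06:00? ✓ → no.
reindex: end Sun 02:00 <= Thu 21:00? ✗; end Sun 02:00 >= Wed 09:00? ✓; start Thu 16:00 >= Thu 06:00? ✓ → no.
triage: end Wed 15:00 <= Thu 21:00? ✓; end Wed 15:00 >= Wed 09:00? ✓; start Tue 21:00 >= Thu 06:00? ✗ → no.
Result: none.

none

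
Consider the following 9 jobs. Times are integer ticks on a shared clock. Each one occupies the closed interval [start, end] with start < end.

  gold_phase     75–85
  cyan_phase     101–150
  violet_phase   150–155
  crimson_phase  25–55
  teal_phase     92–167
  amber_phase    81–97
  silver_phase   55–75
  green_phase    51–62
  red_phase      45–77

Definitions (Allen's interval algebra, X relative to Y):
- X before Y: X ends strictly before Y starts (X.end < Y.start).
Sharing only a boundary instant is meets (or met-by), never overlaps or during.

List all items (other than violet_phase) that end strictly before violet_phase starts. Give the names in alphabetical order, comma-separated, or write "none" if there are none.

Target violet_phase = [150, 155].
amber_phase [81, 97] → before → yes.
crimson_phase [25, 55] → before → yes.
cyan_phase [101, 150] → meets → no.
gold_phase [75, 85] → before → yes.
green_phase [51, 62] → before → yes.
red_phase [45, 77] → before → yes.
silver_phase [55, 75] → before → yes.
teal_phase [92, 167] → contains → no.
Result: amber_phase, crimson_phase, gold_phase, green_phase, red_phase, silver_phase.

amber_phase, crimson_phase, gold_phase, green_phase, red_phase, silver_phase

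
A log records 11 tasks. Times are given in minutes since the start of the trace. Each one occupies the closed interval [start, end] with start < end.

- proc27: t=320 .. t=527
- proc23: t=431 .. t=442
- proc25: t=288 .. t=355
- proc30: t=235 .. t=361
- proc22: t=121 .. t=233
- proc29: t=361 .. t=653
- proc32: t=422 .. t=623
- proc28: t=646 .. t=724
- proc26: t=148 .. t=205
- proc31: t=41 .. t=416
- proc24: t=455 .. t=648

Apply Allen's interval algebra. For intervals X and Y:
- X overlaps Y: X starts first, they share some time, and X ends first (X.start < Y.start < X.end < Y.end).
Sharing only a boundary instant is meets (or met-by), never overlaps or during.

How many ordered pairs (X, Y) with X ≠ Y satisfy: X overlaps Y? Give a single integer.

10

Checking all 110 ordered pairs for relation 'overlaps'; matching pairs in alphabetical order:
(proc24, proc28): proc24 overlaps proc28 ✓
(proc25, proc27): proc25 overlaps proc27 ✓
(proc27, proc24): proc27 overlaps proc24 ✓
(proc27, proc29): proc27 overlaps proc29 ✓
(proc27, proc32): proc27 overlaps proc32 ✓
(proc29, proc28): proc29 overlaps proc28 ✓
(proc30, proc27): proc30 overlaps proc27 ✓
(proc31, proc27): proc31 overlaps proc27 ✓
(proc31, proc29): proc31 overlaps proc29 ✓
(proc32, proc24): proc32 overlaps proc24 ✓
Count: 10.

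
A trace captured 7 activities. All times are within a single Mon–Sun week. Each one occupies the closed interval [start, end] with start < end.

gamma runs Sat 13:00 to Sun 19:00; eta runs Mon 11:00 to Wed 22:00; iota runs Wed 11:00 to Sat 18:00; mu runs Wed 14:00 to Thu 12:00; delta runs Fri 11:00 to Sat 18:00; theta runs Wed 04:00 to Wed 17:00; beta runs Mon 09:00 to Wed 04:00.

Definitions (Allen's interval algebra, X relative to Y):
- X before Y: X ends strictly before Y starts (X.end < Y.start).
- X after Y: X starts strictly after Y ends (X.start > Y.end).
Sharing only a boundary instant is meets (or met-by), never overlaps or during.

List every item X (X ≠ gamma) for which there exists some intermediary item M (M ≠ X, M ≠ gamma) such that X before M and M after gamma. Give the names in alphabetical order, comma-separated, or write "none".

Target gamma = [Sat 13:00, Sun 19:00].
Intermediaries M with M after gamma: none.
Union: none.

none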